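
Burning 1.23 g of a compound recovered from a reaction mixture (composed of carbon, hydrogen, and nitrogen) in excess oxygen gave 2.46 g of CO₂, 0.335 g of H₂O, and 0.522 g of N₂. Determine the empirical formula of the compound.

mol C = 2.46 g CO₂ ÷ 44.009 g/mol = 0.05590 mol
mol H = 2 × 0.335 g H₂O ÷ 18.015 g/mol = 0.03719 mol
mol N = 2 × 0.522 g N₂ ÷ 28.014 g/mol = 0.03727 mol
Divide by the smallest (0.03719 mol): C 1.503, H 1.000, N 1.002
Multiplying each by 2 gives whole numbers: C 3.01, H 2.00, N 2.00

C3H2N2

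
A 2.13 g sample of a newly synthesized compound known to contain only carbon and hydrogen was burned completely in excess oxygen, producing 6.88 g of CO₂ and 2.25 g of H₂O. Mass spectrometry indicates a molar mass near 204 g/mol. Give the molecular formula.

C15H24

mol C = 6.88 g CO₂ ÷ 44.009 g/mol = 0.1563 mol
mol H = 2 × 2.25 g H₂O ÷ 18.015 g/mol = 0.2498 mol
Divide by the smallest (0.1563 mol): C 1.000, H 1.598
Multiplying each by 5 gives whole numbers: C 5.00, H 7.99
Empirical formula: C5H8
Empirical-formula mass = 68.12 g/mol; 204 ÷ 68.12 ≈ 3, so the molecular formula is C15H24.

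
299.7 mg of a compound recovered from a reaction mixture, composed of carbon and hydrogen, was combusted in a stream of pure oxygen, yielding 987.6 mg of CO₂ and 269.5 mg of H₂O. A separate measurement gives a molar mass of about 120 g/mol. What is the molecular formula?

C9H12

mol C = 0.9876 g CO₂ ÷ 44.009 g/mol = 0.022441 mol
mol H = 2 × 0.2695 g H₂O ÷ 18.015 g/mol = 0.029920 mol
Divide by the smallest (0.022441 mol): C 1.000, H 1.333
Multiplying each by 3 gives whole numbers: C 3.00, H 4.00
Empirical formula: C3H4
Empirical-formula mass = 40.06 g/mol; 120 ÷ 40.06 ≈ 3, so the molecular formula is C9H12.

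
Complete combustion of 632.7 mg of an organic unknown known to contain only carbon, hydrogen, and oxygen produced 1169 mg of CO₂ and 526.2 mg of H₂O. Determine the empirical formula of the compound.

mol C = 1.169 g CO₂ ÷ 44.009 g/mol = 0.026563 mol
mol H = 2 × 0.5262 g H₂O ÷ 18.015 g/mol = 0.058418 mol
mass O = 0.6327 − (0.31905 + 0.058885) = 0.25477 g → mol O = 0.25477 ÷ 15.999 = 0.015924 mol
Divide by the smallest (0.015924 mol): C 1.668, H 3.669, O 1.000
Multiplying each by 3 gives whole numbers: C 5.00, H 11.01, O 3.00

C5H11O3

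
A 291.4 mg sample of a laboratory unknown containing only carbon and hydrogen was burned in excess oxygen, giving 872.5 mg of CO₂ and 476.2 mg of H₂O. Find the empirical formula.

C3H8

mol C = 0.8725 g CO₂ ÷ 44.009 g/mol = 0.019825 mol
mol H = 2 × 0.4762 g H₂O ÷ 18.015 g/mol = 0.052867 mol
Divide by the smallest (0.019825 mol): C 1.000, H 2.667
Multiplying each by 3 gives whole numbers: C 3.00, H 8.00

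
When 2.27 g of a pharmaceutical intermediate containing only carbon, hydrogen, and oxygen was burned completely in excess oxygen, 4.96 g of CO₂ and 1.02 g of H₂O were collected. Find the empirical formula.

C9H9O4

mol C = 4.96 g CO₂ ÷ 44.009 g/mol = 0.1127 mol
mol H = 2 × 1.02 g H₂O ÷ 18.015 g/mol = 0.1132 mol
mass O = 2.27 − (1.354 + 0.1141) = 0.8022 g → mol O = 0.8022 ÷ 15.999 = 0.05014 mol
Divide by the smallest (0.05014 mol): C 2.248, H 2.259, O 1.000
Multiplying each by 4 gives whole numbers: C 8.99, H 9.03, O 4.00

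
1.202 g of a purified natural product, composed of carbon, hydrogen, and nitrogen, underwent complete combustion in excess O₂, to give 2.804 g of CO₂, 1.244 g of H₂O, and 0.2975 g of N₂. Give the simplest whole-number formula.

C6H13N2

mol C = 2.804 g CO₂ ÷ 44.009 g/mol = 0.063714 mol
mol H = 2 × 1.244 g H₂O ÷ 18.015 g/mol = 0.13811 mol
mol N = 2 × 0.2975 g N₂ ÷ 28.014 g/mol = 0.021239 mol
Divide by the smallest (0.021239 mol): C 3.000, H 6.502, N 1.000
Multiplying each by 2 gives whole numbers: C 6.00, H 13.00, N 2.00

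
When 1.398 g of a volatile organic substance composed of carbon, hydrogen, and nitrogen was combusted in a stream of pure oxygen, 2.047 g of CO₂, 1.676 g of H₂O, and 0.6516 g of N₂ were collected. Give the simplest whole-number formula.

mol C = 2.047 g CO₂ ÷ 44.009 g/mol = 0.046513 mol
mol H = 2 × 1.676 g H₂O ÷ 18.015 g/mol = 0.18607 mol
mol N = 2 × 0.6516 g N₂ ÷ 28.014 g/mol = 0.046520 mol
Divide by the smallest (0.046513 mol): C 1.000, H 4.000, N 1.000

CH4N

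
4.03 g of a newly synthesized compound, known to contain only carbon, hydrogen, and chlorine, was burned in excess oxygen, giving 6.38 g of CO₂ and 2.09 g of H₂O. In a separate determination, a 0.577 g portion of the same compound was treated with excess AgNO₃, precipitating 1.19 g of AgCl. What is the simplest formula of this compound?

C5H8Cl2

mol C = 6.38 g CO₂ ÷ 44.009 g/mol = 0.1450 mol
mol H = 2 × 2.09 g H₂O ÷ 18.015 g/mol = 0.2320 mol
From the AgCl data: mol Cl per gram of compound = (1.19 ÷ 143.318) ÷ 0.577 = 0.01439 mol/g, so in the 4.03 g combustion sample mol Cl = 0.05799 mol
Divide by the smallest (0.05799 mol): C 2.500, H 4.001, Cl 1.000
Multiplying each by 2 gives whole numbers: C 5.00, H 8.00, Cl 2.00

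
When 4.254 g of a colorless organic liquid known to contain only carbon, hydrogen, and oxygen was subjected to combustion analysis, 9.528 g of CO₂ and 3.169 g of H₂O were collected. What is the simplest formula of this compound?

mol C = 9.528 g CO₂ ÷ 44.009 g/mol = 0.21650 mol
mol H = 2 × 3.169 g H₂O ÷ 18.015 g/mol = 0.35182 mol
mass O = 4.254 − (2.6004 + 0.35463) = 1.2990 g → mol O = 1.2990 ÷ 15.999 = 0.081191 mol
Divide by the smallest (0.081191 mol): C 2.667, H 4.333, O 1.000
Multiplying each by 3 gives whole numbers: C 8.00, H 13.00, O 3.00

C8H13O3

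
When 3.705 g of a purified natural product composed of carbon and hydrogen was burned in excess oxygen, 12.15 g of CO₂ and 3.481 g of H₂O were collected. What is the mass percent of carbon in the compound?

89.50%

mol C = 12.15 g CO₂ ÷ 44.009 g/mol = 0.27608 mol
mol H = 2 × 3.481 g H₂O ÷ 18.015 g/mol = 0.38646 mol
mass % C = 3.3160 g ÷ 3.705 g × 100%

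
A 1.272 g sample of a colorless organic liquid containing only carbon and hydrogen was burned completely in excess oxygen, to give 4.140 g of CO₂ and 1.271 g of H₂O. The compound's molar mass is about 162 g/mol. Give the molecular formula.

mol C = 4.140 g CO₂ ÷ 44.009 g/mol = 0.094072 mol
mol H = 2 × 1.271 g H₂O ÷ 18.015 g/mol = 0.14110 mol
Divide by the smallest (0.094072 mol): C 1.000, H 1.500
Multiplying each by 2 gives whole numbers: C 2.00, H 3.00
Empirical formula: C2H3
Empirical-formula mass = 27.05 g/mol; 162 ÷ 27.05 ≈ 6, so the molecular formula is C12H18.

C12H18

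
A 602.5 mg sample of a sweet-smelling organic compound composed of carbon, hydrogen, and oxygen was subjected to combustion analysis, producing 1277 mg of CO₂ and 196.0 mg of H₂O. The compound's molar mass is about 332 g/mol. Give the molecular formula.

mol C = 1.277 g CO₂ ÷ 44.009 g/mol = 0.029017 mol
mol H = 2 × 0.1960 g H₂O ÷ 18.015 g/mol = 0.021760 mol
mass O = 0.6025 − (0.34852 + 0.021934) = 0.23205 g → mol O = 0.23205 ÷ 15.999 = 0.014504 mol
Divide by the smallest (0.014504 mol): C 2.001, H 1.500, O 1.000
Multiplying each by 2 gives whole numbers: C 4.00, H 3.00, O 2.00
Empirical formula: C4H3O2
Empirical-formula mass = 83.07 g/mol; 332 ÷ 83.07 ≈ 4, so the molecular formula is C16H12O8.

C16H12O8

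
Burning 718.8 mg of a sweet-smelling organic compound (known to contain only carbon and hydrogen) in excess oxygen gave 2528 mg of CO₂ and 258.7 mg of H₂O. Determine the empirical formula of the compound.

mol C = 2.528 g CO₂ ÷ 44.009 g/mol = 0.057443 mol
mol H = 2 × 0.2587 g H₂O ÷ 18.015 g/mol = 0.028721 mol
Divide by the smallest (0.028721 mol): C 2.000, H 1.000

C2H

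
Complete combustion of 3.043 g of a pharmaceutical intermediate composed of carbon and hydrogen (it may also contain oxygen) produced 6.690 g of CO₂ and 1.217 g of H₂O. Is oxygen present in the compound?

yes

mol C = 6.690 g CO₂ ÷ 44.009 g/mol = 0.15201 mol
mol H = 2 × 1.217 g H₂O ÷ 18.015 g/mol = 0.13511 mol
C and H account for only 1.9620 g of the 3.043 g sample; the remaining 1.0810 g must be oxygen.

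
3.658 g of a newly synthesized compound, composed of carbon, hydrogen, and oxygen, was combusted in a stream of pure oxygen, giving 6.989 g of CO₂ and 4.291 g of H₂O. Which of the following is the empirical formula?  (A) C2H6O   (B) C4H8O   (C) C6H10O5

(A) C2H6O

mol C = 6.989 g CO₂ ÷ 44.009 g/mol = 0.15881 mol
mol H = 2 × 4.291 g H₂O ÷ 18.015 g/mol = 0.47638 mol
mass O = 3.658 − (1.9074 + 0.48019) = 1.2704 g → mol O = 1.2704 ÷ 15.999 = 0.079402 mol
Divide by the smallest (0.079402 mol): C 2.000, H 6.000, O 1.000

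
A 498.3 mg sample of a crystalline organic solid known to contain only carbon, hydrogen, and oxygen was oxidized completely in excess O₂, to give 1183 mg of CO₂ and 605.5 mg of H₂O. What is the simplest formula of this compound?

C4H10O

mol C = 1.183 g CO₂ ÷ 44.009 g/mol = 0.026881 mol
mol H = 2 × 0.6055 g H₂O ÷ 18.015 g/mol = 0.067222 mol
mass O = 0.4983 − (0.32287 + 0.067760) = 0.10767 g → mol O = 0.10767 ÷ 15.999 = 0.0067301 mol
Divide by the smallest (0.0067301 mol): C 3.994, H 9.988, O 1.000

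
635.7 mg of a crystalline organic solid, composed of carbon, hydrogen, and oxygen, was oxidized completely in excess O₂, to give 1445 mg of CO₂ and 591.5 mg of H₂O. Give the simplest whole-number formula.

mol C = 1.445 g CO₂ ÷ 44.009 g/mol = 0.032834 mol
mol H = 2 × 0.5915 g H₂O ÷ 18.015 g/mol = 0.065667 mol
mass O = 0.6357 − (0.39437 + 0.066193) = 0.17514 g → mol O = 0.17514 ÷ 15.999 = 0.010947 mol
Divide by the smallest (0.010947 mol): C 2.999, H 5.999, O 1.000

C3H6O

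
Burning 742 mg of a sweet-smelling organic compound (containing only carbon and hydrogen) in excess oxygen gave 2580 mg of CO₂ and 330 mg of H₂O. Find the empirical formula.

mol C = 2.58 g CO₂ ÷ 44.009 g/mol = 0.05862 mol
mol H = 2 × 0.330 g H₂O ÷ 18.015 g/mol = 0.03664 mol
Divide by the smallest (0.03664 mol): C 1.600, H 1.000
Multiplying each by 5 gives whole numbers: C 8.00, H 5.00

C8H5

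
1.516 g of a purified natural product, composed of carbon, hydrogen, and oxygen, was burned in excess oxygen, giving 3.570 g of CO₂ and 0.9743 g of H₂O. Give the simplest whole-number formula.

mol C = 3.570 g CO₂ ÷ 44.009 g/mol = 0.081120 mol
mol H = 2 × 0.9743 g H₂O ÷ 18.015 g/mol = 0.10817 mol
mass O = 1.516 − (0.97433 + 0.10903) = 0.43264 g → mol O = 0.43264 ÷ 15.999 = 0.027042 mol
Divide by the smallest (0.027042 mol): C 3.000, H 4.000, O 1.000

C3H4O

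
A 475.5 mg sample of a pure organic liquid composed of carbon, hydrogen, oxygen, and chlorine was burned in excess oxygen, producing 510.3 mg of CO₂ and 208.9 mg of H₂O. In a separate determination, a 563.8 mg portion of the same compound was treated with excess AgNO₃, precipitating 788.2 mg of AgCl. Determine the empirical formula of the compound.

mol C = 0.5103 g CO₂ ÷ 44.009 g/mol = 0.011595 mol
mol H = 2 × 0.2089 g H₂O ÷ 18.015 g/mol = 0.023192 mol
From the AgCl data: mol Cl per gram of compound = (0.7882 ÷ 143.318) ÷ 0.5638 = 0.0097546 mol/g, so in the 0.4755 g combustion sample mol Cl = 0.0046383 mol
mass O = 0.4755 − (0.13927 + 0.023377 + 0.16443) = 0.14842 g → mol O = 0.14842 ÷ 15.999 = 0.0092770 mol
Divide by the smallest (0.0046383 mol): C 2.500, H 5.000, Cl 1.000, O 2.000
Multiplying each by 2 gives whole numbers: C 5.00, H 10.00, Cl 2.00, O 4.00

C5H10Cl2O4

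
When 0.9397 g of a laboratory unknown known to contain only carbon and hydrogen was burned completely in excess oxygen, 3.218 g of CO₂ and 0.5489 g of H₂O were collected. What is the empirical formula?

mol C = 3.218 g CO₂ ÷ 44.009 g/mol = 0.073121 mol
mol H = 2 × 0.5489 g H₂O ÷ 18.015 g/mol = 0.060938 mol
Divide by the smallest (0.060938 mol): C 1.200, H 1.000
Multiplying each by 5 gives whole numbers: C 6.00, H 5.00

C6H5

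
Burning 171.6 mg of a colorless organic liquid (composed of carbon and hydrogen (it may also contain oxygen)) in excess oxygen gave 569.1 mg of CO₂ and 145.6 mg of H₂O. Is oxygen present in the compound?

no

mol C = 0.5691 g CO₂ ÷ 44.009 g/mol = 0.012931 mol
mol H = 2 × 0.1456 g H₂O ÷ 18.015 g/mol = 0.016164 mol
C and H together account for 0.17161 g — essentially the entire 0.1716 g sample — so the compound contains no oxygen.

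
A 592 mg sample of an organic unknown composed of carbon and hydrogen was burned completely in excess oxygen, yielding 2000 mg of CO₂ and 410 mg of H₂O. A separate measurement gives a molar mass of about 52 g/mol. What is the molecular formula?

mol C = 2.00 g CO₂ ÷ 44.009 g/mol = 0.04545 mol
mol H = 2 × 0.410 g H₂O ÷ 18.015 g/mol = 0.04552 mol
Divide by the smallest (0.04545 mol): C 1.000, H 1.002
Empirical formula: CH
Empirical-formula mass = 13.02 g/mol; 52 ÷ 13.02 ≈ 4, so the molecular formula is C4H4.

C4H4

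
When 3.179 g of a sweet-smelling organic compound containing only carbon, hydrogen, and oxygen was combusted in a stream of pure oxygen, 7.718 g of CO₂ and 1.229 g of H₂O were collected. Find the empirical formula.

mol C = 7.718 g CO₂ ÷ 44.009 g/mol = 0.17537 mol
mol H = 2 × 1.229 g H₂O ÷ 18.015 g/mol = 0.13644 mol
mass O = 3.179 − (2.1064 + 0.13753) = 0.93506 g → mol O = 0.93506 ÷ 15.999 = 0.058445 mol
Divide by the smallest (0.058445 mol): C 3.001, H 2.335, O 1.000
Multiplying each by 3 gives whole numbers: C 9.00, H 7.00, O 3.00

C9H7O3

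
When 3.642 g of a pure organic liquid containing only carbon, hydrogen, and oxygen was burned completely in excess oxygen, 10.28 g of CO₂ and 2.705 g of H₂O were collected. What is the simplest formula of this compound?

mol C = 10.28 g CO₂ ÷ 44.009 g/mol = 0.23359 mol
mol H = 2 × 2.705 g H₂O ÷ 18.015 g/mol = 0.30031 mol
mass O = 3.642 − (2.8056 + 0.30271) = 0.53366 g → mol O = 0.53366 ÷ 15.999 = 0.033356 mol
Divide by the smallest (0.033356 mol): C 7.003, H 9.003, O 1.000

C7H9O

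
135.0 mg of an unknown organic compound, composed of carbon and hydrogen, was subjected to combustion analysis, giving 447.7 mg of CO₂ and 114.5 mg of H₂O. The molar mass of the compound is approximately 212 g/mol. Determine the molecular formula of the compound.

C16H20

mol C = 0.4477 g CO₂ ÷ 44.009 g/mol = 0.010173 mol
mol H = 2 × 0.1145 g H₂O ÷ 18.015 g/mol = 0.012712 mol
Divide by the smallest (0.010173 mol): C 1.000, H 1.250
Multiplying each by 4 gives whole numbers: C 4.00, H 5.00
Empirical formula: C4H5
Empirical-formula mass = 53.08 g/mol; 212 ÷ 53.08 ≈ 4, so the molecular formula is C16H20.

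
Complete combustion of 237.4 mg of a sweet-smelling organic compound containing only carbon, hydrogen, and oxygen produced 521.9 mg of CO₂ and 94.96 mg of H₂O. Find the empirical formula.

mol C = 0.5219 g CO₂ ÷ 44.009 g/mol = 0.011859 mol
mol H = 2 × 0.09496 g H₂O ÷ 18.015 g/mol = 0.010542 mol
mass O = 0.2374 − (0.14244 + 0.010627) = 0.084336 g → mol O = 0.084336 ÷ 15.999 = 0.0052713 mol
Divide by the smallest (0.0052713 mol): C 2.250, H 2.000, O 1.000
Multiplying each by 4 gives whole numbers: C 9.00, H 8.00, O 4.00

C9H8O4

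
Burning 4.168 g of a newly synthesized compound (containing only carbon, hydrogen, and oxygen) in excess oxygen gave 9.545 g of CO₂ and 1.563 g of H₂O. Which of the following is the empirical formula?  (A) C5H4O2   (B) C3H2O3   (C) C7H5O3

mol C = 9.545 g CO₂ ÷ 44.009 g/mol = 0.21689 mol
mol H = 2 × 1.563 g H₂O ÷ 18.015 g/mol = 0.17352 mol
mass O = 4.168 − (2.6050 + 0.17491) = 1.3881 g → mol O = 1.3881 ÷ 15.999 = 0.086759 mol
Divide by the smallest (0.086759 mol): C 2.500, H 2.000, O 1.000
Multiplying each by 2 gives whole numbers: C 5.00, H 4.00, O 2.00

(A) C5H4O2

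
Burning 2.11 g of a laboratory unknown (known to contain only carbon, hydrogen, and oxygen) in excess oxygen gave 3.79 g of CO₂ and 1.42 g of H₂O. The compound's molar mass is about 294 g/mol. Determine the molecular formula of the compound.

mol C = 3.79 g CO₂ ÷ 44.009 g/mol = 0.08612 mol
mol H = 2 × 1.42 g H₂O ÷ 18.015 g/mol = 0.1576 mol
mass O = 2.11 − (1.034 + 0.1589) = 0.9167 g → mol O = 0.9167 ÷ 15.999 = 0.05730 mol
Divide by the smallest (0.05730 mol): C 1.503, H 2.751, O 1.000
Multiplying each by 4 gives whole numbers: C 6.01, H 11.01, O 4.00
Empirical formula: C6H11O4
Empirical-formula mass = 147.15 g/mol; 294 ÷ 147.15 ≈ 2, so the molecular formula is C12H22O8.

C12H22O8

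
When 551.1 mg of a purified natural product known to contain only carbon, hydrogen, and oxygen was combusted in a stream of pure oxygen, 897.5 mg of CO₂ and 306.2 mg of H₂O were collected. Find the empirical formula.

mol C = 0.8975 g CO₂ ÷ 44.009 g/mol = 0.020394 mol
mol H = 2 × 0.3062 g H₂O ÷ 18.015 g/mol = 0.033994 mol
mass O = 0.5511 − (0.24495 + 0.034266) = 0.27189 g → mol O = 0.27189 ÷ 15.999 = 0.016994 mol
Divide by the smallest (0.016994 mol): C 1.200, H 2.000, O 1.000
Multiplying each by 5 gives whole numbers: C 6.00, H 10.00, O 5.00

C6H10O5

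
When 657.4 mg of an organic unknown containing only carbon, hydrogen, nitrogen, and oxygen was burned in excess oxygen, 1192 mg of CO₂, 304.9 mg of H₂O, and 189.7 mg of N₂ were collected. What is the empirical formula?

C4H5N2O

mol C = 1.192 g CO₂ ÷ 44.009 g/mol = 0.027085 mol
mol H = 2 × 0.3049 g H₂O ÷ 18.015 g/mol = 0.033850 mol
mol N = 2 × 0.1897 g N₂ ÷ 28.014 g/mol = 0.013543 mol
mass O = 0.6574 − (0.32532 + 0.034120 + 0.18970) = 0.10826 g → mol O = 0.10826 ÷ 15.999 = 0.0067665 mol
Divide by the smallest (0.0067665 mol): C 4.003, H 5.003, N 2.002, O 1.000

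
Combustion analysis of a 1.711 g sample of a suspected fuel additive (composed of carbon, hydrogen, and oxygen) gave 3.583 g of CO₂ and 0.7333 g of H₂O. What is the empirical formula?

mol C = 3.583 g CO₂ ÷ 44.009 g/mol = 0.081415 mol
mol H = 2 × 0.7333 g H₂O ÷ 18.015 g/mol = 0.081410 mol
mass O = 1.711 − (0.97788 + 0.082061) = 0.65106 g → mol O = 0.65106 ÷ 15.999 = 0.040694 mol
Divide by the smallest (0.040694 mol): C 2.001, H 2.001, O 1.000

C2H2O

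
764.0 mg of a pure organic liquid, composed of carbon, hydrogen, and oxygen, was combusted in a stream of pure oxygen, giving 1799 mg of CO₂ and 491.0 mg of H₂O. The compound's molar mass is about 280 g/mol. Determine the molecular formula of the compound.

mol C = 1.799 g CO₂ ÷ 44.009 g/mol = 0.040878 mol
mol H = 2 × 0.4910 g H₂O ÷ 18.015 g/mol = 0.054510 mol
mass O = 0.7640 − (0.49099 + 0.054946) = 0.21807 g → mol O = 0.21807 ÷ 15.999 = 0.013630 mol
Divide by the smallest (0.013630 mol): C 2.999, H 3.999, O 1.000
Empirical formula: C3H4O
Empirical-formula mass = 56.06 g/mol; 280 ÷ 56.06 ≈ 5, so the molecular formula is C15H20O5.

C15H20O5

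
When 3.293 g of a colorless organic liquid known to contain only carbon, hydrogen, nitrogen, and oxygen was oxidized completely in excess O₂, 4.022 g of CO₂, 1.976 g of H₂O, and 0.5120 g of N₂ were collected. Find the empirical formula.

C5H12N2O5

mol C = 4.022 g CO₂ ÷ 44.009 g/mol = 0.091390 mol
mol H = 2 × 1.976 g H₂O ÷ 18.015 g/mol = 0.21937 mol
mol N = 2 × 0.5120 g N₂ ÷ 28.014 g/mol = 0.036553 mol
mass O = 3.293 − (1.0977 + 0.22113 + 0.51200) = 1.4622 g → mol O = 1.4622 ÷ 15.999 = 0.091392 mol
Divide by the smallest (0.036553 mol): C 2.500, H 6.001, N 1.000, O 2.500
Multiplying each by 2 gives whole numbers: C 5.00, H 12.00, N 2.00, O 5.00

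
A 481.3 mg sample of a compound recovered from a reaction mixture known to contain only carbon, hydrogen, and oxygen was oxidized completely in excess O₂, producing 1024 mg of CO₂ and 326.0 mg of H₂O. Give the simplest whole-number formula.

mol C = 1.024 g CO₂ ÷ 44.009 g/mol = 0.023268 mol
mol H = 2 × 0.3260 g H₂O ÷ 18.015 g/mol = 0.036192 mol
mass O = 0.4813 − (0.27947 + 0.036482) = 0.16535 g → mol O = 0.16535 ÷ 15.999 = 0.010335 mol
Divide by the smallest (0.010335 mol): C 2.251, H 3.502, O 1.000
Multiplying each by 4 gives whole numbers: C 9.01, H 14.01, O 4.00

C9H14O4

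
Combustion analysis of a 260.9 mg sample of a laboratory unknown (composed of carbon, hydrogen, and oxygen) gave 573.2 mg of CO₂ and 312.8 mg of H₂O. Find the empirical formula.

mol C = 0.5732 g CO₂ ÷ 44.009 g/mol = 0.013025 mol
mol H = 2 × 0.3128 g H₂O ÷ 18.015 g/mol = 0.034727 mol
mass O = 0.2609 − (0.15644 + 0.035004) = 0.069457 g → mol O = 0.069457 ÷ 15.999 = 0.0043413 mol
Divide by the smallest (0.0043413 mol): C 3.000, H 7.999, O 1.000

C3H8O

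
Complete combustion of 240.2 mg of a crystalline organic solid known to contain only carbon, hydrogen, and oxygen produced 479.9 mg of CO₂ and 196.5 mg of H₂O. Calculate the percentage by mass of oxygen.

36.32%

mol C = 0.4799 g CO₂ ÷ 44.009 g/mol = 0.010905 mol
mol H = 2 × 0.1965 g H₂O ÷ 18.015 g/mol = 0.021815 mol
mass O = 0.2402 − (0.13098 + 0.021990) = 0.087235 g → mol O = 0.087235 ÷ 15.999 = 0.0054525 mol
mass % O = 0.087235 g ÷ 0.2402 g × 100%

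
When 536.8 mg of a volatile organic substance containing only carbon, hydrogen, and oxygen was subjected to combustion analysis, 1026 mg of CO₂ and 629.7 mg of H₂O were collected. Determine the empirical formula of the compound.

C2H6O

mol C = 1.026 g CO₂ ÷ 44.009 g/mol = 0.023313 mol
mol H = 2 × 0.6297 g H₂O ÷ 18.015 g/mol = 0.069908 mol
mass O = 0.5368 − (0.28002 + 0.070468) = 0.18631 g → mol O = 0.18631 ÷ 15.999 = 0.011645 mol
Divide by the smallest (0.011645 mol): C 2.002, H 6.003, O 1.000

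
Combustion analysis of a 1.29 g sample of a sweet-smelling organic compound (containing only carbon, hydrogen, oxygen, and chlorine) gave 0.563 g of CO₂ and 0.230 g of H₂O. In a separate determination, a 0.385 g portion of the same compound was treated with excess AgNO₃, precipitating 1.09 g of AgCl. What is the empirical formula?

CH2Cl2O

mol C = 0.563 g CO₂ ÷ 44.009 g/mol = 0.01279 mol
mol H = 2 × 0.230 g H₂O ÷ 18.015 g/mol = 0.02553 mol
From the AgCl data: mol Cl per gram of compound = (1.09 ÷ 143.318) ÷ 0.385 = 0.01975 mol/g, so in the 1.29 g combustion sample mol Cl = 0.02548 mol
mass O = 1.29 − (0.1537 + 0.02574 + 0.9034) = 0.2072 g → mol O = 0.2072 ÷ 15.999 = 0.01295 mol
Divide by the smallest (0.01279 mol): C 1.000, H 1.996, Cl 1.992, O 1.012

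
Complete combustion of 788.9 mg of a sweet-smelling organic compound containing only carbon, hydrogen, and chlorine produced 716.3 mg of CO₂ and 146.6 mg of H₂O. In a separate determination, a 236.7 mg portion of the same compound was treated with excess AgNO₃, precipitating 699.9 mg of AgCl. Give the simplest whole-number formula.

CHCl

mol C = 0.7163 g CO₂ ÷ 44.009 g/mol = 0.016276 mol
mol H = 2 × 0.1466 g H₂O ÷ 18.015 g/mol = 0.016275 mol
From the AgCl data: mol Cl per gram of compound = (0.6999 ÷ 143.318) ÷ 0.2367 = 0.020632 mol/g, so in the 0.7889 g combustion sample mol Cl = 0.016276 mol
Divide by the smallest (0.016275 mol): C 1.000, H 1.000, Cl 1.000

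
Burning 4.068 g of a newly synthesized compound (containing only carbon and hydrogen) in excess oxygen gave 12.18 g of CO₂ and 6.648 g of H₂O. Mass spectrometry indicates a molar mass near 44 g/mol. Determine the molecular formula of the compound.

mol C = 12.18 g CO₂ ÷ 44.009 g/mol = 0.27676 mol
mol H = 2 × 6.648 g H₂O ÷ 18.015 g/mol = 0.73805 mol
Divide by the smallest (0.27676 mol): C 1.000, H 2.667
Multiplying each by 3 gives whole numbers: C 3.00, H 8.00
Empirical formula: C3H8
Empirical-formula mass = 44.10 g/mol; 44 ÷ 44.10 ≈ 1, so the molecular formula is C3H8.

C3H8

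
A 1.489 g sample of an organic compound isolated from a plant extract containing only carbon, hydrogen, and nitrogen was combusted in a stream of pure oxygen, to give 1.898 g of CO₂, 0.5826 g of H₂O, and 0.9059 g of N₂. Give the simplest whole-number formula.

C2H3N3

mol C = 1.898 g CO₂ ÷ 44.009 g/mol = 0.043128 mol
mol H = 2 × 0.5826 g H₂O ÷ 18.015 g/mol = 0.064679 mol
mol N = 2 × 0.9059 g N₂ ÷ 28.014 g/mol = 0.064675 mol
Divide by the smallest (0.043128 mol): C 1.000, H 1.500, N 1.500
Multiplying each by 2 gives whole numbers: C 2.00, H 3.00, N 3.00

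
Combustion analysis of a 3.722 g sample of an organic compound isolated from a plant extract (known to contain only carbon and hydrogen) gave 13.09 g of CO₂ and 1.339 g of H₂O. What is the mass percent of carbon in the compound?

mol C = 13.09 g CO₂ ÷ 44.009 g/mol = 0.29744 mol
mol H = 2 × 1.339 g H₂O ÷ 18.015 g/mol = 0.14865 mol
mass % C = 3.5725 g ÷ 3.722 g × 100%

95.98%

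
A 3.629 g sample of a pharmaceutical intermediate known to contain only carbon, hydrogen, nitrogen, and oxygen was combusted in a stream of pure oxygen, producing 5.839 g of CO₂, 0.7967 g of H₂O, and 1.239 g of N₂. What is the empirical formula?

mol C = 5.839 g CO₂ ÷ 44.009 g/mol = 0.13268 mol
mol H = 2 × 0.7967 g H₂O ÷ 18.015 g/mol = 0.088449 mol
mol N = 2 × 1.239 g N₂ ÷ 28.014 g/mol = 0.088456 mol
mass O = 3.629 − (1.5936 + 0.089156 + 1.2390) = 0.70726 g → mol O = 0.70726 ÷ 15.999 = 0.044206 mol
Divide by the smallest (0.044206 mol): C 3.001, H 2.001, N 2.001, O 1.000

C3H2N2O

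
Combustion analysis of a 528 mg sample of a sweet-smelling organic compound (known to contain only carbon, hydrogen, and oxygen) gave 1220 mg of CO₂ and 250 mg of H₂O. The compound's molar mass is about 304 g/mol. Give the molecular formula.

mol C = 1.22 g CO₂ ÷ 44.009 g/mol = 0.02772 mol
mol H = 2 × 0.250 g H₂O ÷ 18.015 g/mol = 0.02775 mol
mass O = 0.528 − (0.3330 + 0.02798) = 0.1671 g → mol O = 0.1671 ÷ 15.999 = 0.01044 mol
Divide by the smallest (0.01044 mol): C 2.655, H 2.658, O 1.000
Multiplying each by 3 gives whole numbers: C 7.96, H 7.97, O 3.00
Empirical formula: C8H8O3
Empirical-formula mass = 152.15 g/mol; 304 ÷ 152.15 ≈ 2, so the molecular formula is C16H16O6.

C16H16O6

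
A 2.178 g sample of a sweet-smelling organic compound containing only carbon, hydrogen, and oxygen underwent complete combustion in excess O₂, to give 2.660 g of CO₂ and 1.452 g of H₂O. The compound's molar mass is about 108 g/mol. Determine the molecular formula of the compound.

C3H8O4

mol C = 2.660 g CO₂ ÷ 44.009 g/mol = 0.060442 mol
mol H = 2 × 1.452 g H₂O ÷ 18.015 g/mol = 0.16120 mol
mass O = 2.178 − (0.72597 + 0.16249) = 1.2895 g → mol O = 1.2895 ÷ 15.999 = 0.080601 mol
Divide by the smallest (0.060442 mol): C 1.000, H 2.667, O 1.334
Multiplying each by 3 gives whole numbers: C 3.00, H 8.00, O 4.00
Empirical formula: C3H8O4
Empirical-formula mass = 108.09 g/mol; 108 ÷ 108.09 ≈ 1, so the molecular formula is C3H8O4.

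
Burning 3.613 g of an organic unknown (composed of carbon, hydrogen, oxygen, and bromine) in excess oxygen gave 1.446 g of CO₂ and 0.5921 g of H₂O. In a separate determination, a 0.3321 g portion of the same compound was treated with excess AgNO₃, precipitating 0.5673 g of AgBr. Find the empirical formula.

mol C = 1.446 g CO₂ ÷ 44.009 g/mol = 0.032857 mol
mol H = 2 × 0.5921 g H₂O ÷ 18.015 g/mol = 0.065734 mol
From the AgBr data: mol Br per gram of compound = (0.5673 ÷ 187.772) ÷ 0.3321 = 0.0090973 mol/g, so in the 3.613 g combustion sample mol Br = 0.032869 mol
mass O = 3.613 − (0.39464 + 0.066260 + 2.6263) = 0.52576 g → mol O = 0.52576 ÷ 15.999 = 0.032862 mol
Divide by the smallest (0.032857 mol): C 1.000, H 2.001, Br 1.000, O 1.000

CH2BrO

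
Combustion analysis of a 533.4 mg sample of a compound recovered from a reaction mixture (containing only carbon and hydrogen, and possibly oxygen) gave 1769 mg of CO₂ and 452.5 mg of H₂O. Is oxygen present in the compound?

no

mol C = 1.769 g CO₂ ÷ 44.009 g/mol = 0.040196 mol
mol H = 2 × 0.4525 g H₂O ÷ 18.015 g/mol = 0.050236 mol
C and H together account for 0.53344 g — essentially the entire 0.5334 g sample — so the compound contains no oxygen.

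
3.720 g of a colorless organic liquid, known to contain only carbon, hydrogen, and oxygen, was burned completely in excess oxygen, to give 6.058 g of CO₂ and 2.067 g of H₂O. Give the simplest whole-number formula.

C6H10O5

mol C = 6.058 g CO₂ ÷ 44.009 g/mol = 0.13765 mol
mol H = 2 × 2.067 g H₂O ÷ 18.015 g/mol = 0.22948 mol
mass O = 3.720 − (1.6534 + 0.23131) = 1.8353 g → mol O = 1.8353 ÷ 15.999 = 0.11472 mol
Divide by the smallest (0.11472 mol): C 1.200, H 2.000, O 1.000
Multiplying each by 5 gives whole numbers: C 6.00, H 10.00, O 5.00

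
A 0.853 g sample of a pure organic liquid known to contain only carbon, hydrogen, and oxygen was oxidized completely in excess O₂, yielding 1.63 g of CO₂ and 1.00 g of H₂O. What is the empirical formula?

mol C = 1.63 g CO₂ ÷ 44.009 g/mol = 0.03704 mol
mol H = 2 × 1.00 g H₂O ÷ 18.015 g/mol = 0.1110 mol
mass O = 0.853 − (0.4449 + 0.1119) = 0.2962 g → mol O = 0.2962 ÷ 15.999 = 0.01852 mol
Divide by the smallest (0.01852 mol): C 2.000, H 5.996, O 1.000

C2H6O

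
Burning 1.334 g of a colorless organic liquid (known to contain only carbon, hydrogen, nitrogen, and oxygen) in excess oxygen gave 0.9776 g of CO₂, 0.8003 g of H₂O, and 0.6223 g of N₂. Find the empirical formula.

CH4N2O

mol C = 0.9776 g CO₂ ÷ 44.009 g/mol = 0.022214 mol
mol H = 2 × 0.8003 g H₂O ÷ 18.015 g/mol = 0.088848 mol
mol N = 2 × 0.6223 g N₂ ÷ 28.014 g/mol = 0.044428 mol
mass O = 1.334 − (0.26681 + 0.089559 + 0.62230) = 0.35533 g → mol O = 0.35533 ÷ 15.999 = 0.022210 mol
Divide by the smallest (0.022210 mol): C 1.000, H 4.000, N 2.000, O 1.000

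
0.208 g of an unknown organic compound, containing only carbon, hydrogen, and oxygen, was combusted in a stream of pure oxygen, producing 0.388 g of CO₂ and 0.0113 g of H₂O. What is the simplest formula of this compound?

mol C = 0.388 g CO₂ ÷ 44.009 g/mol = 0.008816 mol
mol H = 2 × 0.0113 g H₂O ÷ 18.015 g/mol = 0.001255 mol
mass O = 0.208 − (0.1059 + 0.001265) = 0.1008 g → mol O = 0.1008 ÷ 15.999 = 0.006303 mol
Divide by the smallest (0.001255 mol): C 7.028, H 1.000, O 5.024

C7HO5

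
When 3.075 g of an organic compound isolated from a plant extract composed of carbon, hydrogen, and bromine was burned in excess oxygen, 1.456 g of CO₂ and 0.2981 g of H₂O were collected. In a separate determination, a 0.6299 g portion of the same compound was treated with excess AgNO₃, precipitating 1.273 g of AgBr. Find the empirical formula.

mol C = 1.456 g CO₂ ÷ 44.009 g/mol = 0.033084 mol
mol H = 2 × 0.2981 g H₂O ÷ 18.015 g/mol = 0.033095 mol
From the AgBr data: mol Br per gram of compound = (1.273 ÷ 187.772) ÷ 0.6299 = 0.010763 mol/g, so in the 3.075 g combustion sample mol Br = 0.033096 mol
Divide by the smallest (0.033084 mol): C 1.000, H 1.000, Br 1.000

CHBr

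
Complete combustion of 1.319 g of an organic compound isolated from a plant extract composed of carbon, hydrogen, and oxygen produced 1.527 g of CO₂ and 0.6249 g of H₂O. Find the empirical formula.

mol C = 1.527 g CO₂ ÷ 44.009 g/mol = 0.034697 mol
mol H = 2 × 0.6249 g H₂O ÷ 18.015 g/mol = 0.069376 mol
mass O = 1.319 − (0.41675 + 0.069931) = 0.83232 g → mol O = 0.83232 ÷ 15.999 = 0.052023 mol
Divide by the smallest (0.034697 mol): C 1.000, H 1.999, O 1.499
Multiplying each by 2 gives whole numbers: C 2.00, H 4.00, O 3.00

C2H4O3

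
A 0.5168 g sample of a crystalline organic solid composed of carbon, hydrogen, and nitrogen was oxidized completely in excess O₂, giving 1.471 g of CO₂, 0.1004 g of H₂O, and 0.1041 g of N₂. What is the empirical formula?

mol C = 1.471 g CO₂ ÷ 44.009 g/mol = 0.033425 mol
mol H = 2 × 0.1004 g H₂O ÷ 18.015 g/mol = 0.011146 mol
mol N = 2 × 0.1041 g N₂ ÷ 28.014 g/mol = 0.0074320 mol
Divide by the smallest (0.0074320 mol): C 4.497, H 1.500, N 1.000
Multiplying each by 2 gives whole numbers: C 8.99, H 3.00, N 2.00

C9H3N2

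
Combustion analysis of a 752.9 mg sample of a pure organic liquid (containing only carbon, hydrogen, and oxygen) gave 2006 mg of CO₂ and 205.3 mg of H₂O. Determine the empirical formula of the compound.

mol C = 2.006 g CO₂ ÷ 44.009 g/mol = 0.045582 mol
mol H = 2 × 0.2053 g H₂O ÷ 18.015 g/mol = 0.022792 mol
mass O = 0.7529 − (0.54748 + 0.022974) = 0.18245 g → mol O = 0.18245 ÷ 15.999 = 0.011404 mol
Divide by the smallest (0.011404 mol): C 3.997, H 1.999, O 1.000

C4H2O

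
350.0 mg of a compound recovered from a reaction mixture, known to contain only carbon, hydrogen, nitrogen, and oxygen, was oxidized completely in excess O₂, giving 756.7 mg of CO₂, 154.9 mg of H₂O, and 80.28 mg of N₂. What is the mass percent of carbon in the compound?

mol C = 0.7567 g CO₂ ÷ 44.009 g/mol = 0.017194 mol
mol H = 2 × 0.1549 g H₂O ÷ 18.015 g/mol = 0.017197 mol
mol N = 2 × 0.08028 g N₂ ÷ 28.014 g/mol = 0.0057314 mol
mass O = 0.3500 − (0.20652 + 0.017334 + 0.080280) = 0.045866 g → mol O = 0.045866 ÷ 15.999 = 0.0028668 mol
mass % C = 0.20652 g ÷ 0.3500 g × 100%

59.01%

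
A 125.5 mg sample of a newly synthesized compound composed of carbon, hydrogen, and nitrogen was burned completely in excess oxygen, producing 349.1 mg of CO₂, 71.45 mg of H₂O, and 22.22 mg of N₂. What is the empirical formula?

mol C = 0.3491 g CO₂ ÷ 44.009 g/mol = 0.0079325 mol
mol H = 2 × 0.07145 g H₂O ÷ 18.015 g/mol = 0.0079323 mol
mol N = 2 × 0.02222 g N₂ ÷ 28.014 g/mol = 0.0015863 mol
Divide by the smallest (0.0015863 mol): C 5.000, H 5.000, N 1.000

C5H5N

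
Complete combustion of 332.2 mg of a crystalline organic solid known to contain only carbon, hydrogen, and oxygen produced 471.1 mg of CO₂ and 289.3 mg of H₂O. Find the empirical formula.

mol C = 0.4711 g CO₂ ÷ 44.009 g/mol = 0.010705 mol
mol H = 2 × 0.2893 g H₂O ÷ 18.015 g/mol = 0.032118 mol
mass O = 0.3322 − (0.12857 + 0.032375) = 0.17125 g → mol O = 0.17125 ÷ 15.999 = 0.010704 mol
Divide by the smallest (0.010704 mol): C 1.000, H 3.001, O 1.000

CH3O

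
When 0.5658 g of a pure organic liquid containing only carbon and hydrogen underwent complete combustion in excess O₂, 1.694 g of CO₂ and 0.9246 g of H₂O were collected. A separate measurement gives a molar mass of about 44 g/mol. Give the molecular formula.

C3H8

mol C = 1.694 g CO₂ ÷ 44.009 g/mol = 0.038492 mol
mol H = 2 × 0.9246 g H₂O ÷ 18.015 g/mol = 0.10265 mol
Divide by the smallest (0.038492 mol): C 1.000, H 2.667
Multiplying each by 3 gives whole numbers: C 3.00, H 8.00
Empirical formula: C3H8
Empirical-formula mass = 44.10 g/mol; 44 ÷ 44.10 ≈ 1, so the molecular formula is C3H8.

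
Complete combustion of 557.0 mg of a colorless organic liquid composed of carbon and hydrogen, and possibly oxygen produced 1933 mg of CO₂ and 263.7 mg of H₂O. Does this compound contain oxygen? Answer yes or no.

no

mol C = 1.933 g CO₂ ÷ 44.009 g/mol = 0.043923 mol
mol H = 2 × 0.2637 g H₂O ÷ 18.015 g/mol = 0.029276 mol
C and H together account for 0.55707 g — essentially the entire 0.5570 g sample — so the compound contains no oxygen.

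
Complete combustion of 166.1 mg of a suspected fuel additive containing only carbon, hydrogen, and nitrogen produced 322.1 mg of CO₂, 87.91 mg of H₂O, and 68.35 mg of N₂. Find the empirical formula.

C3H4N2

mol C = 0.3221 g CO₂ ÷ 44.009 g/mol = 0.0073190 mol
mol H = 2 × 0.08791 g H₂O ÷ 18.015 g/mol = 0.0097596 mol
mol N = 2 × 0.06835 g N₂ ÷ 28.014 g/mol = 0.0048797 mol
Divide by the smallest (0.0048797 mol): C 1.500, H 2.000, N 1.000
Multiplying each by 2 gives whole numbers: C 3.00, H 4.00, N 2.00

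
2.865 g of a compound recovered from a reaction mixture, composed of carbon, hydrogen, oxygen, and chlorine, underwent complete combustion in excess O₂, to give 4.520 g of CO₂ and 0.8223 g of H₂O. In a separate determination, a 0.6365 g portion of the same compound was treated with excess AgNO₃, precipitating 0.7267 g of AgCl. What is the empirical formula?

mol C = 4.520 g CO₂ ÷ 44.009 g/mol = 0.10271 mol
mol H = 2 × 0.8223 g H₂O ÷ 18.015 g/mol = 0.091291 mol
From the AgCl data: mol Cl per gram of compound = (0.7267 ÷ 143.318) ÷ 0.6365 = 0.0079663 mol/g, so in the 2.865 g combustion sample mol Cl = 0.022823 mol
mass O = 2.865 − (1.2336 + 0.092021 + 0.80909) = 0.73028 g → mol O = 0.73028 ÷ 15.999 = 0.045646 mol
Divide by the smallest (0.022823 mol): C 4.500, H 4.000, Cl 1.000, O 2.000
Multiplying each by 2 gives whole numbers: C 9.00, H 8.00, Cl 2.00, O 4.00

C9H8Cl2O4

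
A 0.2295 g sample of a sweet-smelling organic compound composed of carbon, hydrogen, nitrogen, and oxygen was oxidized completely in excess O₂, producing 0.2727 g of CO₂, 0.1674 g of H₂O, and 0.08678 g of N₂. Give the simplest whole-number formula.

mol C = 0.2727 g CO₂ ÷ 44.009 g/mol = 0.0061965 mol
mol H = 2 × 0.1674 g H₂O ÷ 18.015 g/mol = 0.018585 mol
mol N = 2 × 0.08678 g N₂ ÷ 28.014 g/mol = 0.0061955 mol
mass O = 0.2295 − (0.074426 + 0.018733 + 0.086780) = 0.049561 g → mol O = 0.049561 ÷ 15.999 = 0.0030978 mol
Divide by the smallest (0.0030978 mol): C 2.000, H 5.999, N 2.000, O 1.000

C2H6N2O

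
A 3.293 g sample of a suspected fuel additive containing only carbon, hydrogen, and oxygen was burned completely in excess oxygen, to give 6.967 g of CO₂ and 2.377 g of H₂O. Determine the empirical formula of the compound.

mol C = 6.967 g CO₂ ÷ 44.009 g/mol = 0.15831 mol
mol H = 2 × 2.377 g H₂O ÷ 18.015 g/mol = 0.26389 mol
mass O = 3.293 − (1.9014 + 0.26600) = 1.1256 g → mol O = 1.1256 ÷ 15.999 = 0.070352 mol
Divide by the smallest (0.070352 mol): C 2.250, H 3.751, O 1.000
Multiplying each by 4 gives whole numbers: C 9.00, H 15.00, O 4.00

C9H15O4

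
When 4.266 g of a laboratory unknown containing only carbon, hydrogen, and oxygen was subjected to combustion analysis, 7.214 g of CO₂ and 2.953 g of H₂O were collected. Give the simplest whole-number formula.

mol C = 7.214 g CO₂ ÷ 44.009 g/mol = 0.16392 mol
mol H = 2 × 2.953 g H₂O ÷ 18.015 g/mol = 0.32784 mol
mass O = 4.266 − (1.9689 + 0.33046) = 1.9667 g → mol O = 1.9667 ÷ 15.999 = 0.12293 mol
Divide by the smallest (0.12293 mol): C 1.333, H 2.667, O 1.000
Multiplying each by 3 gives whole numbers: C 4.00, H 8.00, O 3.00

C4H8O3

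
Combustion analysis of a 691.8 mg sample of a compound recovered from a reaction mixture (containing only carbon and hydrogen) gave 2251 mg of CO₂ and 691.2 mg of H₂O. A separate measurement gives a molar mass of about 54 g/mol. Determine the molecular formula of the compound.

mol C = 2.251 g CO₂ ÷ 44.009 g/mol = 0.051149 mol
mol H = 2 × 0.6912 g H₂O ÷ 18.015 g/mol = 0.076736 mol
Divide by the smallest (0.051149 mol): C 1.000, H 1.500
Multiplying each by 2 gives whole numbers: C 2.00, H 3.00
Empirical formula: C2H3
Empirical-formula mass = 27.05 g/mol; 54 ÷ 27.05 ≈ 2, so the molecular formula is C4H6.

C4H6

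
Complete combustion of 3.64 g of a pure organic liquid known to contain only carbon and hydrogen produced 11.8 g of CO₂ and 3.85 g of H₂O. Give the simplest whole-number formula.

mol C = 11.8 g CO₂ ÷ 44.009 g/mol = 0.2681 mol
mol H = 2 × 3.85 g H₂O ÷ 18.015 g/mol = 0.4274 mol
Divide by the smallest (0.2681 mol): C 1.000, H 1.594
Multiplying each by 5 gives whole numbers: C 5.00, H 7.97

C5H8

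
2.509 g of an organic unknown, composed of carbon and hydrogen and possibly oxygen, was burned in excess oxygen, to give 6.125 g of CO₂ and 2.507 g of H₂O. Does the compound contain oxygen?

yes

mol C = 6.125 g CO₂ ÷ 44.009 g/mol = 0.13918 mol
mol H = 2 × 2.507 g H₂O ÷ 18.015 g/mol = 0.27832 mol
C and H account for only 1.9522 g of the 2.509 g sample; the remaining 0.55681 g must be oxygen.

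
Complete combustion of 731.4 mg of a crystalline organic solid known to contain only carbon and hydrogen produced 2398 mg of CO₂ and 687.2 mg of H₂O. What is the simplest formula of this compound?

C5H7

mol C = 2.398 g CO₂ ÷ 44.009 g/mol = 0.054489 mol
mol H = 2 × 0.6872 g H₂O ÷ 18.015 g/mol = 0.076292 mol
Divide by the smallest (0.054489 mol): C 1.000, H 1.400
Multiplying each by 5 gives whole numbers: C 5.00, H 7.00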